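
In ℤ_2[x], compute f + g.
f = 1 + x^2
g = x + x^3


Add coefficients mod 2:
x^0: 1 + 0 = 1 (mod 2)
x^1: 0 + 1 = 1 (mod 2)
x^2: 1 + 0 = 1 (mod 2)
x^3: 0 + 1 = 1 (mod 2)
Result: 1 + x + x^2 + x^3

f + g = 1 + x + x^2 + x^3


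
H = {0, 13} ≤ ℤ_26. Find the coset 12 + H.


12 + H = {12 + h (mod 26) : h ∈ H}
12+0=12, 12+13=25

12 + H = {12, 25}


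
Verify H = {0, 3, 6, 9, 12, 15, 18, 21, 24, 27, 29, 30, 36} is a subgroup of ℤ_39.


Subgroup test for H = {0, 3, 6, 9, 12, 15, 18, 21, 24, 27, 29, 30, 36} in (ℤ_39, +):
(1) 0 ∈ H? Yes
(2) Closure: for all a,b ∈ H, (a+b) mod 39 ∈ H? No  [counterexample: 3 + 29 = 32 ∉ H]
(3) Inverses: for all a ∈ H, -a mod 39 ∈ H? No

No, H is not a subgroup of ℤ_39


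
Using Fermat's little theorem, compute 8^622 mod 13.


Fermat's little theorem: if p is prime and gcd(a,p)=1, then a^(p-1) ≡ 1 (mod p)
p = 13 is prime, gcd(8,13) = 1
Reduce exponent: 622 mod 12 = 10
So 8^622 ≡ 8^10 (mod 13)
8^10 mod 13 = 12

8^622 ≡ 12 (mod 13)


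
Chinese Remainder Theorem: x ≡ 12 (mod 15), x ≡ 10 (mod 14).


m₁ = 15, m₂ = 14, gcd = 1, so CRT applies. M = m₁·m₂ = 210
Let M₁ = M/m₁ = 14, M₂ = M/m₂ = 15
Find y₁ ≡ M₁⁻¹ (mod m₁): 14⁻¹ ≡ 14 (mod 15)
Find y₂ ≡ M₂⁻¹ (mod m₂): 15⁻¹ ≡ 1 (mod 14)
x = a₁·M₁·y₁ + a₂·M₂·y₂ = 12·14·14 + 10·15·1 = 2502
Reduce mod 210: x ≡ 192
Check: 192 mod 15 = 12 ✓, 192 mod 14 = 10 ✓

x ≡ 192 (mod 210)


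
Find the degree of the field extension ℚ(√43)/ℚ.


√43 has minimal polynomial x² - 43 (irreducible over ℚ since 43 is squarefree)

[ℚ(√43)/ℚ] = 2


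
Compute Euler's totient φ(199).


Factor n: 199 = 199
φ(n) = n · ∏(1 - 1/p) over distinct primes p | n
φ(199) = 199 · (1 - 1/199) = 198

φ(199) = 198


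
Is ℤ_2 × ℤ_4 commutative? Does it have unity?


Direct product ring; commutative with unity (1,1); but (1,0)·(0,1) = (0,0) gives zero divisors, so not an integral domain
Commutative: Yes
Integral domain: No
Has unity: Yes

ℤ_2 × ℤ_4: Commutative=Yes, Unity=Yes


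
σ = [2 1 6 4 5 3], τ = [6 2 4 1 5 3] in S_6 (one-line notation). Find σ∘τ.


σ∘τ: apply τ first, then σ
1 →τ 6 →σ 3
2 →τ 2 →σ 1
3 →τ 4 →σ 4
4 →τ 1 →σ 2
5 →τ 5 →σ 5
6 →τ 3 →σ 6

σ∘τ = [3 1 4 2 5 6]


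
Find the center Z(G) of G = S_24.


Z(G) = {g ∈ G | gx = xg for all x ∈ G}
S_n is non-abelian for n ≥ 3; Z(S_24) is trivial

Z(S_24) = {e}


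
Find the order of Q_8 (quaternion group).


Q_8 = {±1, ±i, ±j, ±k}
|Q_8| = 8

|Q_8 (quaternion group)| = 8


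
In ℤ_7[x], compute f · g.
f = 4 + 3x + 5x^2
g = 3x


Expand and collect like terms; reduce coefficients mod 7:
x^0: 4·0 = 0 ≡ 0 (mod 7)
x^1: 4·3 + 3·0 = 12 ≡ 5 (mod 7)
x^2: 3·3 + 5·0 = 9 ≡ 2 (mod 7)
x^3: 5·3 = 15 ≡ 1 (mod 7)
Result: 5x + 2x^2 + x^3

f · g = 5x + 2x^2 + x^3


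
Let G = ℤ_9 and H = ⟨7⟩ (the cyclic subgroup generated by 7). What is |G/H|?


|⟨7⟩| = n / gcd(7, 9) = 9 / 1 = 9
H is normal (ℤ_9 is abelian).
|G/H| = |G| / |H| = 9 / 9 = 1

|G/H| = 1


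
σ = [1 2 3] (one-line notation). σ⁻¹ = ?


To find σ⁻¹, swap domain and range:
σ(1) = 1 → σ⁻¹(1) = 1
σ(2) = 2 → σ⁻¹(2) = 2
σ(3) = 3 → σ⁻¹(3) = 3

σ⁻¹ = [1 2 3]


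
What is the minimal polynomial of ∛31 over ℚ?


∛31 satisfies x³ - 31 = 0, irreducible over ℚ (no rational root; 31 is not a perfect cube)

Minimal polynomial: x³ - 31


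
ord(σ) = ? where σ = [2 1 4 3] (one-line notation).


Cycle decomposition: (1 2) (3 4)
Cycle lengths: 2, 2
Order = lcm(2, 2) = 2

ord(σ) = 2


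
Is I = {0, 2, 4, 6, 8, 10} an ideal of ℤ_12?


Check ideal conditions for I = {0, 2, 4, 6, 8, 10} in ℤ_12:
(1) I is an additive subgroup? Yes
(2) For r ∈ ℤ_12 and a ∈ I: r·a ∈ I? Yes

Yes, I is an ideal of ℤ_12


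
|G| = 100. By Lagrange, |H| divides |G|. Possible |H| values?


Lagrange's theorem: |H| divides |G|
|G| = 100
Divisors of 100: 1, 2, 4, 5, 10, 20, 25, 50, 100

Possible subgroup orders: {1, 2, 4, 5, 10, 20, 25, 50, 100}


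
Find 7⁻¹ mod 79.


Use the extended Euclidean algorithm to write 1 = 7·s + 79·t; then s mod 79 is the inverse.
Euclidean algorithm:
  7 = 0·79 + 7
  79 = 11·7 + 2
  7 = 3·2 + 1
  2 = 2·1 + 0
gcd(7,79) = 1
Back-substitution gives: 7·(34) + 79·(-3) = 1
So 7⁻¹ ≡ 34 ≡ 34 (mod 79)
Check: 7 × 34 = 238 ≡ 1 (mod 79) ✓

7⁻¹ ≡ 34 (mod 79)


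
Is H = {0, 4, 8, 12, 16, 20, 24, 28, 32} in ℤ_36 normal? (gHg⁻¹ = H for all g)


H = {0, 4, 8, 12, 16, 20, 24, 28, 32} in ℤ_36
ℤ_36 is abelian; every subgroup of an abelian group is normal

Yes, normal subgroup


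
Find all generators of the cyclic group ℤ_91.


g generates ℤ_n iff gcd(g,n) = 1
Prime factors of 91: 7, 13
Generators are g ∈ {1,...,90} not divisible by any of these primes.
Generators: {1, 2, 3, 4, 5, 6, 8, 9, 10, 11, 12, 15, 16, 17, 18, 19, 20, 22, 23, 24, 25, 27, 29, 30, 31, 32, 33, 34, 36, 37, 38, 40, 41, 43, 44, 45, 46, 47, 48, 50, 51, 53, 54, 55, 57, 58, 59, 60, 61, 62, 64, 66, 67, 68, 69, 71, 72, 73, 74, 75, 76, 79, 80, 81, 82, 83, 85, 86, 87, 88, 89, 90}
Number of generators = φ(91) = 72

Generators of ℤ_91 = {1, 2, 3, 4, 5, 6, 8, 9, 10, 11, 12, 15, 16, 17, 18, 19, 20, 22, 23, 24, 25, 27, 29, 30, 31, 32, 33, 34, 36, 37, 38, 40, 41, 43, 44, 45, 46, 47, 48, 50, 51, 53, 54, 55, 57, 58, 59, 60, 61, 62, 64, 66, 67, 68, 69, 71, 72, 73, 74, 75, 76, 79, 80, 81, 82, 83, 85, 86, 87, 88, 89, 90}


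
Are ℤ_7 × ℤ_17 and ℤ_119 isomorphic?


Comparing ℤ_7 × ℤ_17 and ℤ_119:
gcd(7,17) = 1, so ℤ_7 × ℤ_17 ≅ ℤ_119 (CRT)

Yes, ℤ_7 × ℤ_17 ≅ ℤ_119


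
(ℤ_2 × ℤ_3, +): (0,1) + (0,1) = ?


Operation: componentwise addition mod (2, 3)
(0,1) + (0,1) = ((a₁+b₁) mod 2, (a₂+b₂) mod 3) with a = (0,1), b = (0,1)

(0,1) + (0,1) = (0,2)


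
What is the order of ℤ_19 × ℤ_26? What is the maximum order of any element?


|ℤ_19 × ℤ_26| = 19 × 26 = 494
Max element order = lcm(19,26) = 494
Cyclic? Yes (gcd=1)

|ℤ_19×ℤ_26| = 494, max element order = 494


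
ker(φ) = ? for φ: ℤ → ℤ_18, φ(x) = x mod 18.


Kernel = preimage of identity
ker(φ) = {x ∈ ℤ : x ≡ 0 (mod 18)} = 18ℤ = {0, ±18, ±36, ...}

ker(φ) = 18ℤ


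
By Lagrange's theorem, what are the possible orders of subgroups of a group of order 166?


Lagrange's theorem: |H| divides |G|
|G| = 166
Divisors of 166: 1, 2, 83, 166

Possible subgroup orders: {1, 2, 83, 166}


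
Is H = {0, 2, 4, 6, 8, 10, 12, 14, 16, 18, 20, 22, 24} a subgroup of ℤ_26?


Subgroup test for H = {0, 2, 4, 6, 8, 10, 12, 14, 16, 18, 20, 22, 24} in (ℤ_26, +):
(1) 0 ∈ H? Yes
(2) Closure: for all a,b ∈ H, (a+b) mod 26 ∈ H? Yes
(3) Inverses: for all a ∈ H, -a mod 26 ∈ H? Yes

Yes, H is a subgroup of ℤ_26


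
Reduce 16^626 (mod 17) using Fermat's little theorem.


Fermat's little theorem: if p is prime and gcd(a,p)=1, then a^(p-1) ≡ 1 (mod p)
p = 17 is prime, gcd(16,17) = 1
Reduce exponent: 626 mod 16 = 2
So 16^626 ≡ 16^2 (mod 17)
16^2 mod 17 = 1

16^626 ≡ 1 (mod 17)


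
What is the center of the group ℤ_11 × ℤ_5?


Z(G) = {g ∈ G | gx = xg for all x ∈ G}
Direct product of abelian groups is abelian, so Z(G) = G

Z(ℤ_11 × ℤ_5) = ℤ_11 × ℤ_5


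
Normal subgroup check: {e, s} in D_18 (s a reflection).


H = {e, s} in D_18 (s a reflection)
r·s·r⁻¹ = sr⁻² ≠ s for n ≥ 3, so {e, s} is not closed under conjugation

No, not a normal subgroup


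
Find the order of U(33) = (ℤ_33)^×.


U(n) is the group of units mod n; |U(n)| = φ(n)
|U(33)| = φ(33) = 20

|U(33) = (ℤ_33)^×| = 20


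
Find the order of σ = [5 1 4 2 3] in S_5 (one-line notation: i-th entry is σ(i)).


Cycle decomposition: (1 5 3 4 2)
Cycle lengths: 5
Order = lcm(5) = 5

ord(σ) = 5


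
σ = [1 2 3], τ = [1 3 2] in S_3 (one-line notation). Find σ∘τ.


σ∘τ: apply τ first, then σ
1 →τ 1 →σ 1
2 →τ 3 →σ 3
3 →τ 2 →σ 2

σ∘τ = [1 3 2]


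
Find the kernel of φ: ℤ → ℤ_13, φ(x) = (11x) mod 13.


Kernel = preimage of identity
ker(φ) = {x ∈ ℤ : 11x ≡ 0 (mod 13)}. gcd(11,13) = 1, so 11x ≡ 0 (mod 13) ⟺ x ≡ 0 (mod 13/1 = 13). Hence ker(φ) = 13ℤ

ker(φ) = 13ℤ


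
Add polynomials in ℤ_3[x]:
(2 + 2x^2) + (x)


Add coefficients mod 3:
x^0: 2 + 0 = 2 (mod 3)
x^1: 0 + 1 = 1 (mod 3)
x^2: 2 + 0 = 2 (mod 3)
Result: 2 + x + 2x^2

f + g = 2 + x + 2x^2


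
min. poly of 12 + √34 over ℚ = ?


Let α = 12 + √34. Then α - 12 = √34, so (α - 12)² = 34, giving α² - 24α + 110 = 0. Degree 2 and α ∉ ℚ, so this is the minimal polynomial.

Minimal polynomial: x² - 24x + 110


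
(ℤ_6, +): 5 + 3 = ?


Operation: addition mod 6
5 + 3 = (a + b) mod 6 with a = 5, b = 3

5 + 3 = 2


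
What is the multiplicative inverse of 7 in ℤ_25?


Use the extended Euclidean algorithm to write 1 = 7·s + 25·t; then s mod 25 is the inverse.
Euclidean algorithm:
  7 = 0·25 + 7
  25 = 3·7 + 4
  7 = 1·4 + 3
  4 = 1·3 + 1
  3 = 3·1 + 0
gcd(7,25) = 1
Back-substitution gives: 7·(-7) + 25·(2) = 1
So 7⁻¹ ≡ -7 ≡ 18 (mod 25)
Check: 7 × 18 = 126 ≡ 1 (mod 25) ✓

7⁻¹ ≡ 18 (mod 25)


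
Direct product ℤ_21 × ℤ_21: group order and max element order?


|ℤ_21 × ℤ_21| = 21 × 21 = 441
Max element order = lcm(21,21) = 21
Cyclic? No (gcd=21)

|ℤ_21×ℤ_21| = 441, max element order = 21


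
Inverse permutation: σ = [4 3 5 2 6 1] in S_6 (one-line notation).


To find σ⁻¹, swap domain and range:
σ(1) = 4 → σ⁻¹(4) = 1
σ(2) = 3 → σ⁻¹(3) = 2
σ(3) = 5 → σ⁻¹(5) = 3
σ(4) = 2 → σ⁻¹(2) = 4
σ(5) = 6 → σ⁻¹(6) = 5
σ(6) = 1 → σ⁻¹(1) = 6

σ⁻¹ = [6 4 2 1 3 5]


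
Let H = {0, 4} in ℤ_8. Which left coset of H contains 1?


1 + H = {1 + h (mod 8) : h ∈ H}
1+0=1, 1+4=5

1 + H = {1, 5}


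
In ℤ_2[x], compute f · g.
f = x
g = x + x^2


Expand and collect like terms; reduce coefficients mod 2:
x^0: 0·0 = 0 ≡ 0 (mod 2)
x^1: 0·1 + 1·0 = 0 ≡ 0 (mod 2)
x^2: 0·1 + 1·1 = 1 ≡ 1 (mod 2)
x^3: 1·1 = 1 ≡ 1 (mod 2)
Result: x^2 + x^3

f · g = x^2 + x^3


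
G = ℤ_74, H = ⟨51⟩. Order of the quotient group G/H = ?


|⟨51⟩| = n / gcd(51, 74) = 74 / 1 = 74
H is normal (ℤ_74 is abelian).
|G/H| = |G| / |H| = 74 / 74 = 1

|G/H| = 1


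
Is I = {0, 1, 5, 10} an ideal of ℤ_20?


Check ideal conditions for I = {0, 1, 5, 10} in ℤ_20:
(1) I is an additive subgroup? No
(2) For r ∈ ℤ_20 and a ∈ I: r·a ∈ I? No  [counterexample: r=2, a=1, r·a mod 20 = 2 ∉ I]

No, I is not an ideal of ℤ_20


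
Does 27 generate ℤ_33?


g generates ℤ_n iff gcd(g, n) = 1
gcd(27, 33) = 3
Since gcd = 3 ≠ 1, ⟨27⟩ has order 11 < 33, so 27 is not a generator.

No, 27 does not generate ℤ_33


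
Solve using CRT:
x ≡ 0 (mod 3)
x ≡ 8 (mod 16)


m₁ = 3, m₂ = 16, gcd = 1, so CRT applies. M = m₁·m₂ = 48
Let M₁ = M/m₁ = 16, M₂ = M/m₂ = 3
Find y₁ ≡ M₁⁻¹ (mod m₁): 16⁻¹ ≡ 1 (mod 3)
Find y₂ ≡ M₂⁻¹ (mod m₂): 3⁻¹ ≡ 11 (mod 16)
x = a₁·M₁·y₁ + a₂·M₂·y₂ = 0·16·1 + 8·3·11 = 264
Reduce mod 48: x ≡ 24
Check: 24 mod 3 = 0 ✓, 24 mod 16 = 8 ✓

x ≡ 24 (mod 48)


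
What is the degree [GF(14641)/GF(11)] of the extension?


GF(14641) = GF(11^4), so the extension degree is 4

[GF(14641)/GF(11)] = 4


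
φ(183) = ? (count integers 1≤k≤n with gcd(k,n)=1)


Factor n: 183 = 3 × 61
φ(n) = n · ∏(1 - 1/p) over distinct primes p | n
φ(183) = 183 · (1 - 1/3) · (1 - 1/61) = 120

φ(183) = 120


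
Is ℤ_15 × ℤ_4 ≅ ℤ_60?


Comparing ℤ_15 × ℤ_4 and ℤ_60:
gcd(15,4) = 1, so ℤ_15 × ℤ_4 ≅ ℤ_60 (CRT)

Yes, ℤ_15 × ℤ_4 ≅ ℤ_60


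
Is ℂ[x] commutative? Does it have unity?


Polynomial ring over ℂ (an integral domain) is a commutative integral domain with unity 1
Commutative: Yes
Integral domain: Yes
Has unity: Yes

ℂ[x]: Commutative=Yes, Unity=Yes


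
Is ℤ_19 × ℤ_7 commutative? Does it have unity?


Direct product ring; commutative with unity (1,1); but (1,0)·(0,1) = (0,0) gives zero divisors, so not an integral domain
Commutative: Yes
Integral domain: No
Has unity: Yes

ℤ_19 × ℤ_7: Commutative=Yes, Unity=Yes


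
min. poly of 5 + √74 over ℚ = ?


Let α = 5 + √74. Then α - 5 = √74, so (α - 5)² = 74, giving α² - 10α - 49 = 0. Degree 2 and α ∉ ℚ, so this is the minimal polynomial.

Minimal polynomial: x² - 10x - 49


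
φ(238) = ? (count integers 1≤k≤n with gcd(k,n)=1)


Factor n: 238 = 2 × 7 × 17
φ(n) = n · ∏(1 - 1/p) over distinct primes p | n
φ(238) = 238 · (1 - 1/2) · (1 - 1/7) · (1 - 1/17) = 96

φ(238) = 96


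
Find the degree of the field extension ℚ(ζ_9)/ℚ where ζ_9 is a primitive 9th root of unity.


[ℚ(ζ_n):ℚ] = deg Φ_n(x) = φ(n). Here φ(9) = 6

[ℚ(ζ_9)/ℚ where ζ_9 is a primitive 9th root of unity] = 6


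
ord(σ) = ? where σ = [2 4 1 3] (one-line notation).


Cycle decomposition: (1 2 4 3)
Cycle lengths: 4
Order = lcm(4) = 4

ord(σ) = 4


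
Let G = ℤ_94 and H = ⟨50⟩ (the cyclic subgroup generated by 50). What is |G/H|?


|⟨50⟩| = n / gcd(50, 94) = 94 / 2 = 47
H is normal (ℤ_94 is abelian).
|G/H| = |G| / |H| = 94 / 47 = 2

|G/H| = 2


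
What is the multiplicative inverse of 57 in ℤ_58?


Use the extended Euclidean algorithm to write 1 = 57·s + 58·t; then s mod 58 is the inverse.
Euclidean algorithm:
  57 = 0·58 + 57
  58 = 1·57 + 1
  57 = 57·1 + 0
gcd(57,58) = 1
Back-substitution gives: 57·(-1) + 58·(1) = 1
So 57⁻¹ ≡ -1 ≡ 57 (mod 58)
Check: 57 × 57 = 3249 ≡ 1 (mod 58) ✓

57⁻¹ ≡ 57 (mod 58)


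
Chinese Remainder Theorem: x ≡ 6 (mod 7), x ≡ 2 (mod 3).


m₁ = 7, m₂ = 3, gcd = 1, so CRT applies. M = m₁·m₂ = 21
Let M₁ = M/m₁ = 3, M₂ = M/m₂ = 7
Find y₁ ≡ M₁⁻¹ (mod m₁): 3⁻¹ ≡ 5 (mod 7)
Find y₂ ≡ M₂⁻¹ (mod m₂): 7⁻¹ ≡ 1 (mod 3)
x = a₁·M₁·y₁ + a₂·M₂·y₂ = 6·3·5 + 2·7·1 = 104
Reduce mod 21: x ≡ 20
Check: 20 mod 7 = 6 ✓, 20 mod 3 = 2 ✓

x ≡ 20 (mod 21)


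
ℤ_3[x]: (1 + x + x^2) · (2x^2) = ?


Expand and collect like terms; reduce coefficients mod 3:
x^0: 1·0 = 0 ≡ 0 (mod 3)
x^1: 1·0 + 1·0 = 0 ≡ 0 (mod 3)
x^2: 1·2 + 1·0 + 1·0 = 2 ≡ 2 (mod 3)
x^3: 1·2 + 1·0 = 2 ≡ 2 (mod 3)
x^4: 1·2 = 2 ≡ 2 (mod 3)
Result: 2x^2 + 2x^3 + 2x^4

f · g = 2x^2 + 2x^3 + 2x^4


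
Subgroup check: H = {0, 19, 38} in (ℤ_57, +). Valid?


Subgroup test for H = {0, 19, 38} in (ℤ_57, +):
(1) 0 ∈ H? Yes
(2) Closure: for all a,b ∈ H, (a+b) mod 57 ∈ H? Yes
(3) Inverses: for all a ∈ H, -a mod 57 ∈ H? Yes

Yes, H is a subgroup of ℤ_57


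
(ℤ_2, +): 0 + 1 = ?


Operation: addition mod 2
0 + 1 = (a + b) mod 2 with a = 0, b = 1

0 + 1 = 1


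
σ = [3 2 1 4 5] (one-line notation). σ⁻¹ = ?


To find σ⁻¹, swap domain and range:
σ(1) = 3 → σ⁻¹(3) = 1
σ(2) = 2 → σ⁻¹(2) = 2
σ(3) = 1 → σ⁻¹(1) = 3
σ(4) = 4 → σ⁻¹(4) = 4
σ(5) = 5 → σ⁻¹(5) = 5

σ⁻¹ = [3 2 1 4 5]


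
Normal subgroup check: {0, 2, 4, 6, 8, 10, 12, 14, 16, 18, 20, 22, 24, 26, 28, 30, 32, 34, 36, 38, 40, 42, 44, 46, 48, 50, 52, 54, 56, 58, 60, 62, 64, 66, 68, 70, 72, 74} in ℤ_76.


H = {0, 2, 4, 6, 8, 10, 12, 14, 16, 18, 20, 22, 24, 26, 28, 30, 32, 34, 36, 38, 40, 42, 44, 46, 48, 50, 52, 54, 56, 58, 60, 62, 64, 66, 68, 70, 72, 74} in ℤ_76
ℤ_76 is abelian; every subgroup of an abelian group is normal

Yes, normal subgroup


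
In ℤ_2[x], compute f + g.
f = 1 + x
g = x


Add coefficients mod 2:
x^0: 1 + 0 = 1 (mod 2)
x^1: 1 + 1 = 0 (mod 2)
Result: 1

f + g = 1


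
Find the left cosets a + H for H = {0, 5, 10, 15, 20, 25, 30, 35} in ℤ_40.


H = {0, 5, 10, 15, 20, 25, 30, 35}, |H| = 8
Number of cosets = |G|/|H| = 40/8 = 5
0 + H = {0, 5, 10, 15, 20, 25, 30, 35}
1 + H = {1, 6, 11, 16, 21, 26, 31, 36}
2 + H = {2, 7, 12, 17, 22, 27, 32, 37}
3 + H = {3, 8, 13, 18, 23, 28, 33, 38}
4 + H = {4, 9, 14, 19, 24, 29, 34, 39}

Cosets: 0+H={0,5,10,15,20,25,30,35}; 1+H={1,6,11,16,21,26,31,36}; 2+H={2,7,12,17,22,27,32,37}; 3+H={3,8,13,18,23,28,33,38}; 4+H={4,9,14,19,24,29,34,39}


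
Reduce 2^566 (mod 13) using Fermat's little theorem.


Fermat's little theorem: if p is prime and gcd(a,p)=1, then a^(p-1) ≡ 1 (mod p)
p = 13 is prime, gcd(2,13) = 1
Reduce exponent: 566 mod 12 = 2
So 2^566 ≡ 2^2 (mod 13)
2^2 mod 13 = 4

2^566 ≡ 4 (mod 13)


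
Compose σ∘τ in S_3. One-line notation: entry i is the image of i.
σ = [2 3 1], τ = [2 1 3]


σ∘τ: apply τ first, then σ
1 →τ 2 →σ 3
2 →τ 1 →σ 2
3 →τ 3 →σ 1

σ∘τ = [3 2 1]


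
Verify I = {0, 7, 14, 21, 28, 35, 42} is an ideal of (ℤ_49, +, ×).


Check ideal conditions for I = {0, 7, 14, 21, 28, 35, 42} in ℤ_49:
(1) I is an additive subgroup? Yes
(2) For r ∈ ℤ_49 and a ∈ I: r·a ∈ I? Yes

Yes, I is an ideal of ℤ_49


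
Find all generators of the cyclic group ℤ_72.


g generates ℤ_n iff gcd(g,n) = 1
Prime factors of 72: 2, 3
Generators are g ∈ {1,...,71} not divisible by any of these primes.
Generators: {1, 5, 7, 11, 13, 17, 19, 23, 25, 29, 31, 35, 37, 41, 43, 47, 49, 53, 55, 59, 61, 65, 67, 71}
Number of generators = φ(72) = 24

Generators of ℤ_72 = {1, 5, 7, 11, 13, 17, 19, 23, 25, 29, 31, 35, 37, 41, 43, 47, 49, 53, 55, 59, 61, 65, 67, 71}


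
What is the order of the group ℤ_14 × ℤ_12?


|A × B| = |A| · |B|
|ℤ_14 × ℤ_12| = 14 × 12 = 168

|ℤ_14 × ℤ_12| = 168


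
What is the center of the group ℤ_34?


Z(G) = {g ∈ G | gx = xg for all x ∈ G}
ℤ_34 is abelian, so Z(G) = G

Z(ℤ_34) = ℤ_34


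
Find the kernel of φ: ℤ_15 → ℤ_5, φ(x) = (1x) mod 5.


Kernel = preimage of identity
ker(φ) = {x ∈ ℤ_15 : 1x ≡ 0 (mod 5)}. Since 5 | 15, φ is well-defined. The kernel is the cyclic subgroup ⟨5⟩ of ℤ_15 (order 3), i.e. {0, 5, 10}

ker(φ) = {0, 5, 10}


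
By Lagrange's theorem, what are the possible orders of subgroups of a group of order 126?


Lagrange's theorem: |H| divides |G|
|G| = 126
Divisors of 126: 1, 2, 3, 6, 7, 9, 14, 18, 21, 42, 63, 126

Possible subgroup orders: {1, 2, 3, 6, 7, 9, 14, 18, 21, 42, 63, 126}


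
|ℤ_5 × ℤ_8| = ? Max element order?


|ℤ_5 × ℤ_8| = 5 × 8 = 40
Max element order = lcm(5,8) = 40
Cyclic? Yes (gcd=1)

|ℤ_5×ℤ_8| = 40, max element order = 40


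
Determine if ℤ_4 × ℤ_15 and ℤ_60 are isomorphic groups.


Comparing ℤ_4 × ℤ_15 and ℤ_60:
gcd(4,15) = 1, so ℤ_4 × ℤ_15 ≅ ℤ_60 (CRT)

Yes, ℤ_4 × ℤ_15 ≅ ℤ_60


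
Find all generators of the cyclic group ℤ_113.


g generates ℤ_n iff gcd(g,n) = 1
Prime factors of 113: 113
Generators are g ∈ {1,...,112} not divisible by any of these primes.
Generators: {1, 2, 3, 4, 5, 6, 7, 8, 9, 10, 11, 12, 13, 14, 15, 16, 17, 18, 19, 20, 21, 22, 23, 24, 25, 26, 27, 28, 29, 30, 31, 32, 33, 34, 35, 36, 37, 38, 39, 40, 41, 42, 43, 44, 45, 46, 47, 48, 49, 50, 51, 52, 53, 54, 55, 56, 57, 58, 59, 60, 61, 62, 63, 64, 65, 66, 67, 68, 69, 70, 71, 72, 73, 74, 75, 76, 77, 78, 79, 80, 81, 82, 83, 84, 85, 86, 87, 88, 89, 90, 91, 92, 93, 94, 95, 96, 97, 98, 99, 100, 101, 102, 103, 104, 105, 106, 107, 108, 109, 110, 111, 112}
Number of generators = φ(113) = 112

Generators of ℤ_113 = {1, 2, 3, 4, 5, 6, 7, 8, 9, 10, 11, 12, 13, 14, 15, 16, 17, 18, 19, 20, 21, 22, 23, 24, 25, 26, 27, 28, 29, 30, 31, 32, 33, 34, 35, 36, 37, 38, 39, 40, 41, 42, 43, 44, 45, 46, 47, 48, 49, 50, 51, 52, 53, 54, 55, 56, 57, 58, 59, 60, 61, 62, 63, 64, 65, 66, 67, 68, 69, 70, 71, 72, 73, 74, 75, 76, 77, 78, 79, 80, 81, 82, 83, 84, 85, 86, 87, 88, 89, 90, 91, 92, 93, 94, 95, 96, 97, 98, 99, 100, 101, 102, 103, 104, 105, 106, 107, 108, 109, 110, 111, 112}


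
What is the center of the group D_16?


Z(G) = {g ∈ G | gx = xg for all x ∈ G}
For even n, Z(D_n) = {e, r^(n/2)}: the 180° rotation r^8 commutes with every reflection and rotation

Z(D_16) = {e, r^8}


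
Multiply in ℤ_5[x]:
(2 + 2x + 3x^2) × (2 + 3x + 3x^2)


Expand and collect like terms; reduce coefficients mod 5:
x^0: 2·2 = 4 ≡ 4 (mod 5)
x^1: 2·3 + 2·2 = 10 ≡ 0 (mod 5)
x^2: 2·3 + 2·3 + 3·2 = 18 ≡ 3 (mod 5)
x^3: 2·3 + 3·3 = 15 ≡ 0 (mod 5)
x^4: 3·3 = 9 ≡ 4 (mod 5)
Result: 4 + 3x^2 + 4x^4

f · g = 4 + 3x^2 + 4x^4


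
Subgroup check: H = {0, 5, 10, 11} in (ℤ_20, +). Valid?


Subgroup test for H = {0, 5, 10, 11} in (ℤ_20, +):
(1) 0 ∈ H? Yes
(2) Closure: for all a,b ∈ H, (a+b) mod 20 ∈ H? No  [counterexample: 5 + 10 = 15 ∉ H]
(3) Inverses: for all a ∈ H, -a mod 20 ∈ H? No

No, H is not a subgroup of ℤ_20


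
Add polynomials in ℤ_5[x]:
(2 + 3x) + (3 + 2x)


Add coefficients mod 5:
x^0: 2 + 3 = 0 (mod 5)
x^1: 3 + 2 = 0 (mod 5)
Result: 0

f + g = 0


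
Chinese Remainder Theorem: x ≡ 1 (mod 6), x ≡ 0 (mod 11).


m₁ = 6, m₂ = 11, gcd = 1, so CRT applies. M = m₁·m₂ = 66
Let M₁ = M/m₁ = 11, M₂ = M/m₂ = 6
Find y₁ ≡ M₁⁻¹ (mod m₁): 11⁻¹ ≡ 5 (mod 6)
Find y₂ ≡ M₂⁻¹ (mod m₂): 6⁻¹ ≡ 2 (mod 11)
x = a₁·M₁·y₁ + a₂·M₂·y₂ = 1·11·5 + 0·6·2 = 55
Reduce mod 66: x ≡ 55
Check: 55 mod 6 = 1 ✓, 55 mod 11 = 0 ✓

x ≡ 55 (mod 66)


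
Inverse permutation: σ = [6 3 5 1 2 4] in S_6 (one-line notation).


To find σ⁻¹, swap domain and range:
σ(1) = 6 → σ⁻¹(6) = 1
σ(2) = 3 → σ⁻¹(3) = 2
σ(3) = 5 → σ⁻¹(5) = 3
σ(4) = 1 → σ⁻¹(1) = 4
σ(5) = 2 → σ⁻¹(2) = 5
σ(6) = 4 → σ⁻¹(4) = 6

σ⁻¹ = [4 5 2 6 3 1]


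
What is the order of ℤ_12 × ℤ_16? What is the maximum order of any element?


|ℤ_12 × ℤ_16| = 12 × 16 = 192
Max element order = lcm(12,16) = 48
Cyclic? No (gcd=4)

|ℤ_12×ℤ_16| = 192, max element order = 48


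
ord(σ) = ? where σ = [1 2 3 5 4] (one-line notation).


Cycle decomposition: (4 5)
Cycle lengths: 2
Order = lcm(2) = 2

ord(σ) = 2


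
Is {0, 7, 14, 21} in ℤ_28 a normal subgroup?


H = {0, 7, 14, 21} in ℤ_28
ℤ_28 is abelian; every subgroup of an abelian group is normal

Yes, normal subgroup


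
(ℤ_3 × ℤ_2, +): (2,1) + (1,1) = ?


Operation: componentwise addition mod (3, 2)
(2,1) + (1,1) = ((a₁+b₁) mod 3, (a₂+b₂) mod 2) with a = (2,1), b = (1,1)

(2,1) + (1,1) = (0,0)


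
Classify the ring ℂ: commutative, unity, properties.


ℂ is a field: commutative, has unity, every nonzero element is a unit (hence an integral domain)
Commutative: Yes
Integral domain: Yes
Has unity: Yes

ℂ: Commutative=Yes, Unity=Yes


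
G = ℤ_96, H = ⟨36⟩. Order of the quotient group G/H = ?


|⟨36⟩| = n / gcd(36, 96) = 96 / 12 = 8
H is normal (ℤ_96 is abelian).
|G/H| = |G| / |H| = 96 / 8 = 12

|G/H| = 12


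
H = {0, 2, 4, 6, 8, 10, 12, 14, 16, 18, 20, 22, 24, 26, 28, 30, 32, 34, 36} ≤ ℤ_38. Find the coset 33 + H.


33 + H = {33 + h (mod 38) : h ∈ H}
33+0=33, 33+2=35, 33+4=37, 33+6=1, 33+8=3, 33+10=5, 33+12=7, 33+14=9, 33+16=11, 33+18=13, 33+20=15, 33+22=17, 33+24=19, 33+26=21, 33+28=23, 33+30=25, 33+32=27, 33+34=29, 33+36=31
33 + H = {1, 3, 5, 7, 9, 11, 13, 15, 17, 19, 21, 23, 25, 27, 29, 31, 33, 35, 37} = 1 + H

33 + H = {1, 3, 5, 7, 9, 11, 13, 15, 17, 19, 21, 23, 25, 27, 29, 31, 33, 35, 37}


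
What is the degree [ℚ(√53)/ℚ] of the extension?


√53 has minimal polynomial x² - 53 (irreducible over ℚ since 53 is squarefree)

[ℚ(√53)/ℚ] = 2


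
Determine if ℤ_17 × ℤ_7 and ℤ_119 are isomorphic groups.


Comparing ℤ_17 × ℤ_7 and ℤ_119:
gcd(17,7) = 1, so ℤ_17 × ℤ_7 ≅ ℤ_119 (CRT)

Yes, ℤ_17 × ℤ_7 ≅ ℤ_119


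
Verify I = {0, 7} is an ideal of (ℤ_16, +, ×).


Check ideal conditions for I = {0, 7} in ℤ_16:
(1) I is an additive subgroup? No
(2) For r ∈ ℤ_16 and a ∈ I: r·a ∈ I? No  [counterexample: r=2, a=7, r·a mod 16 = 14 ∉ I]

No, I is not an ideal of ℤ_16


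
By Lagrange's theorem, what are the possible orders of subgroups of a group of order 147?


Lagrange's theorem: |H| divides |G|
|G| = 147
Divisors of 147: 1, 3, 7, 21, 49, 147

Possible subgroup orders: {1, 3, 7, 21, 49, 147}


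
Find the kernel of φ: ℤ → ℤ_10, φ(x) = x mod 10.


Kernel = preimage of identity
ker(φ) = {x ∈ ℤ : x ≡ 0 (mod 10)} = 10ℤ = {0, ±10, ±20, ...}

ker(φ) = 10ℤ


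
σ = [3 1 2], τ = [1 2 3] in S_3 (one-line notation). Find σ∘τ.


σ∘τ: apply τ first, then σ
1 →τ 1 →σ 3
2 →τ 2 →σ 1
3 →τ 3 →σ 2

σ∘τ = [3 1 2]


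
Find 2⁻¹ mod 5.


Use the extended Euclidean algorithm to write 1 = 2·s + 5·t; then s mod 5 is the inverse.
Euclidean algorithm:
  2 = 0·5 + 2
  5 = 2·2 + 1
  2 = 2·1 + 0
gcd(2,5) = 1
Back-substitution gives: 2·(-2) + 5·(1) = 1
So 2⁻¹ ≡ -2 ≡ 3 (mod 5)
Check: 2 × 3 = 6 ≡ 1 (mod 5) ✓

2⁻¹ ≡ 3 (mod 5)


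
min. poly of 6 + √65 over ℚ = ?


Let α = 6 + √65. Then α - 6 = √65, so (α - 6)² = 65, giving α² - 12α - 29 = 0. Degree 2 and α ∉ ℚ, so this is the minimal polynomial.

Minimal polynomial: x² - 12x - 29


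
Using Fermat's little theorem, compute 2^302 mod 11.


Fermat's little theorem: if p is prime and gcd(a,p)=1, then a^(p-1) ≡ 1 (mod p)
p = 11 is prime, gcd(2,11) = 1
Reduce exponent: 302 mod 10 = 2
So 2^302 ≡ 2^2 (mod 11)
2^2 mod 11 = 4

2^302 ≡ 4 (mod 11)


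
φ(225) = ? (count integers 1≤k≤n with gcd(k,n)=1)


Factor n: 225 = 3^2 × 5^2
φ(n) = n · ∏(1 - 1/p) over distinct primes p | n
φ(225) = 225 · (1 - 1/3) · (1 - 1/5) = 120

φ(225) = 120


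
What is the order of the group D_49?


|D_n| = 2n (n rotations and n reflections)
|D_49| = 2×49 = 98

|D_49| = 98


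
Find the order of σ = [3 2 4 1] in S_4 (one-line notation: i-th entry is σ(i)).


Cycle decomposition: (1 3 4)
Cycle lengths: 3
Order = lcm(3) = 3

ord(σ) = 3


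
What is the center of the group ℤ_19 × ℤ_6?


Z(G) = {g ∈ G | gx = xg for all x ∈ G}
Direct product of abelian groups is abelian, so Z(G) = G

Z(ℤ_19 × ℤ_6) = ℤ_19 × ℤ_6


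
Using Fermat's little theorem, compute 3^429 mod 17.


Fermat's little theorem: if p is prime and gcd(a,p)=1, then a^(p-1) ≡ 1 (mod p)
p = 17 is prime, gcd(3,17) = 1
Reduce exponent: 429 mod 16 = 13
So 3^429 ≡ 3^13 (mod 17)
3^13 mod 17 = 12

3^429 ≡ 12 (mod 17)


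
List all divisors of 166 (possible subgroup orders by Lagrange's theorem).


Lagrange's theorem: |H| divides |G|
|G| = 166
Divisors of 166: 1, 2, 83, 166

Possible subgroup orders: {1, 2, 83, 166}


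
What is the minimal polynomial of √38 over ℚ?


√38 satisfies x² - 38 = 0, irreducible over ℚ since 38 is squarefree

Minimal polynomial: x² - 38


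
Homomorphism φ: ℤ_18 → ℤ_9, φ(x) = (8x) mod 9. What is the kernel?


Kernel = preimage of identity
ker(φ) = {x ∈ ℤ_18 : 8x ≡ 0 (mod 9)}. Since 9 | 18, φ is well-defined. The kernel is the cyclic subgroup ⟨9⟩ of ℤ_18 (order 2), i.e. {0, 9}

ker(φ) = {0, 9}


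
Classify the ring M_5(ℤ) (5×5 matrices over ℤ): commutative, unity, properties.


Matrix multiplication is non-commutative for n ≥ 2; the identity matrix I is the unity; singular matrices give zero divisors, so not an integral domain
Commutative: No
Integral domain: No
Has unity: Yes

M_5(ℤ) (5×5 matrices over ℤ): Commutative=No, Unity=Yes


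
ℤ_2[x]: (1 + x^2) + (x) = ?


Add coefficients mod 2:
x^0: 1 + 0 = 1 (mod 2)
x^1: 0 + 1 = 1 (mod 2)
x^2: 1 + 0 = 1 (mod 2)
Result: 1 + x + x^2

f + g = 1 + x + x^2


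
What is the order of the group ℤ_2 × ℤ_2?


|A × B| = |A| · |B|
|ℤ_2 × ℤ_2| = 2 × 2 = 4

|ℤ_2 × ℤ_2| = 4


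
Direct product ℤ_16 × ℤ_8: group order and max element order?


|ℤ_16 × ℤ_8| = 16 × 8 = 128
Max element order = lcm(16,8) = 16
Cyclic? No (gcd=8)

|ℤ_16×ℤ_8| = 128, max element order = 16


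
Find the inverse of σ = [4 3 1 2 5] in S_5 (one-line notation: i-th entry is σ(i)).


To find σ⁻¹, swap domain and range:
σ(1) = 4 → σ⁻¹(4) = 1
σ(2) = 3 → σ⁻¹(3) = 2
σ(3) = 1 → σ⁻¹(1) = 3
σ(4) = 2 → σ⁻¹(2) = 4
σ(5) = 5 → σ⁻¹(5) = 5

σ⁻¹ = [3 4 2 1 5]


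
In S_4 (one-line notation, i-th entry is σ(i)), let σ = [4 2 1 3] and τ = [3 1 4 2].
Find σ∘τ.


σ∘τ: apply τ first, then σ
1 →τ 3 →σ 1
2 →τ 1 →σ 4
3 →τ 4 →σ 3
4 →τ 2 →σ 2

σ∘τ = [1 4 3 2]


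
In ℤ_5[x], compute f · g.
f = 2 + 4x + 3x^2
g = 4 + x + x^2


Expand and collect like terms; reduce coefficients mod 5:
x^0: 2·4 = 8 ≡ 3 (mod 5)
x^1: 2·1 + 4·4 = 18 ≡ 3 (mod 5)
x^2: 2·1 + 4·1 + 3·4 = 18 ≡ 3 (mod 5)
x^3: 4·1 + 3·1 = 7 ≡ 2 (mod 5)
x^4: 3·1 = 3 ≡ 3 (mod 5)
Result: 3 + 3x + 3x^2 + 2x^3 + 3x^4

f · g = 3 + 3x + 3x^2 + 2x^3 + 3x^4


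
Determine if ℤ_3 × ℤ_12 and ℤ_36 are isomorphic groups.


Comparing ℤ_3 × ℤ_12 and ℤ_36:
gcd(3,12) = 3 ≠ 1. Max element order in ℤ_3×ℤ_12 is lcm(3,12) = 12 < 36, so it has no element of order 36

No, ℤ_3 × ℤ_12 ≇ ℤ_36


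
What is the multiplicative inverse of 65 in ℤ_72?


Use the extended Euclidean algorithm to write 1 = 65·s + 72·t; then s mod 72 is the inverse.
Euclidean algorithm:
  65 = 0·72 + 65
  72 = 1·65 + 7
  65 = 9·7 + 2
  7 = 3·2 + 1
  2 = 2·1 + 0
gcd(65,72) = 1
Back-substitution gives: 65·(-31) + 72·(28) = 1
So 65⁻¹ ≡ -31 ≡ 41 (mod 72)
Check: 65 × 41 = 2665 ≡ 1 (mod 72) ✓

65⁻¹ ≡ 41 (mod 72)


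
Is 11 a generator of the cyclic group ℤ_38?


g generates ℤ_n iff gcd(g, n) = 1
gcd(11, 38) = 1
Since gcd = 1, 11 is a generator.

Yes, 11 generates ℤ_38


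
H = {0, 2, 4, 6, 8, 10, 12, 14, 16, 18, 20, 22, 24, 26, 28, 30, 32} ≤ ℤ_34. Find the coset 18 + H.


18 + H = {18 + h (mod 34) : h ∈ H}
18+0=18, 18+2=20, 18+4=22, 18+6=24, 18+8=26, 18+10=28, 18+12=30, 18+14=32, 18+16=0, 18+18=2, 18+20=4, 18+22=6, 18+24=8, 18+26=10, 18+28=12, 18+30=14, 18+32=16
18 + H = {0, 2, 4, 6, 8, 10, 12, 14, 16, 18, 20, 22, 24, 26, 28, 30, 32} = 0 + H

18 + H = {0, 2, 4, 6, 8, 10, 12, 14, 16, 18, 20, 22, 24, 26, 28, 30, 32}


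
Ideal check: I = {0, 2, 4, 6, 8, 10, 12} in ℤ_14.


Check ideal conditions for I = {0, 2, 4, 6, 8, 10, 12} in ℤ_14:
(1) I is an additive subgroup? Yes
(2) For r ∈ ℤ_14 and a ∈ I: r·a ∈ I? Yes

Yes, I is an ideal of ℤ_14


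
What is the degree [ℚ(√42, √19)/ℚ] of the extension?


[ℚ(√42,√19):ℚ] = [ℚ(√42,√19):ℚ(√42)]·[ℚ(√42):ℚ] = 2·2 = 4

[ℚ(√42, √19)/ℚ] = 4


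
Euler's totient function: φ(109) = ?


Factor n: 109 = 109
φ(n) = n · ∏(1 - 1/p) over distinct primes p | n
φ(109) = 109 · (1 - 1/109) = 108

φ(109) = 108


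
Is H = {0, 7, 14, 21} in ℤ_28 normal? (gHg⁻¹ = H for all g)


H = {0, 7, 14, 21} in ℤ_28
ℤ_28 is abelian; every subgroup of an abelian group is normal

Yes, normal subgroup


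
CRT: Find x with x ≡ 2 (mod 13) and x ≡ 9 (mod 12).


m₁ = 13, m₂ = 12, gcd = 1, so CRT applies. M = m₁·m₂ = 156
Let M₁ = M/m₁ = 12, M₂ = M/m₂ = 13
Find y₁ ≡ M₁⁻¹ (mod m₁): 12⁻¹ ≡ 12 (mod 13)
Find y₂ ≡ M₂⁻¹ (mod m₂): 13⁻¹ ≡ 1 (mod 12)
x = a₁·M₁·y₁ + a₂·M₂·y₂ = 2·12·12 + 9·13·1 = 405
Reduce mod 156: x ≡ 93
Check: 93 mod 13 = 2 ✓, 93 mod 12 = 9 ✓

x ≡ 93 (mod 156)


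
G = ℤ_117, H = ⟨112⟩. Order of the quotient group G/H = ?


|⟨112⟩| = n / gcd(112, 117) = 117 / 1 = 117
H is normal (ℤ_117 is abelian).
|G/H| = |G| / |H| = 117 / 117 = 1

|G/H| = 1


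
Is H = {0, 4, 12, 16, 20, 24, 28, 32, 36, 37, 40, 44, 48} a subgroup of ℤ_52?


Subgroup test for H = {0, 4, 12, 16, 20, 24, 28, 32, 36, 37, 40, 44, 48} in (ℤ_52, +):
(1) 0 ∈ H? Yes
(2) Closure: for all a,b ∈ H, (a+b) mod 52 ∈ H? No  [counterexample: 4 + 4 = 8 ∉ H]
(3) Inverses: for all a ∈ H, -a mod 52 ∈ H? No

No, H is not a subgroup of ℤ_52


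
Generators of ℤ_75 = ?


g generates ℤ_n iff gcd(g,n) = 1
Prime factors of 75: 3, 5
Generators are g ∈ {1,...,74} not divisible by any of these primes.
Generators: {1, 2, 4, 7, 8, 11, 13, 14, 16, 17, 19, 22, 23, 26, 28, 29, 31, 32, 34, 37, 38, 41, 43, 44, 46, 47, 49, 52, 53, 56, 58, 59, 61, 62, 64, 67, 68, 71, 73, 74}
Number of generators = φ(75) = 40

Generators of ℤ_75 = {1, 2, 4, 7, 8, 11, 13, 14, 16, 17, 19, 22, 23, 26, 28, 29, 31, 32, 34, 37, 38, 41, 43, 44, 46, 47, 49, 52, 53, 56, 58, 59, 61, 62, 64, 67, 68, 71, 73, 74}


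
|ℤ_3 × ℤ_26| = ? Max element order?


|ℤ_3 × ℤ_26| = 3 × 26 = 78
Max element order = lcm(3,26) = 78
Cyclic? Yes (gcd=1)

|ℤ_3×ℤ_26| = 78, max element order = 78


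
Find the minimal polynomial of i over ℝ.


i satisfies x² + 1 = 0, irreducible over ℝ

Minimal polynomial: x² + 1


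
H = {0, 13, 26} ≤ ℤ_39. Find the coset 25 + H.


25 + H = {25 + h (mod 39) : h ∈ H}
25+0=25, 25+13=38, 25+26=12
25 + H = {12, 25, 38} = 12 + H

25 + H = {12, 25, 38}


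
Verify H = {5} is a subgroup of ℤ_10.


Subgroup test for H = {5} in (ℤ_10, +):
(1) 0 ∈ H? No
(2) Closure: for all a,b ∈ H, (a+b) mod 10 ∈ H? No  [counterexample: 5 + 5 = 0 ∉ H]
(3) Inverses: for all a ∈ H, -a mod 10 ∈ H? Yes

No, H is not a subgroup of ℤ_10


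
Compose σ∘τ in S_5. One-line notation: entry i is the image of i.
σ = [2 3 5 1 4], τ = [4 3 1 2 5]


σ∘τ: apply τ first, then σ
1 →τ 4 →σ 1
2 →τ 3 →σ 5
3 →τ 1 →σ 2
4 →τ 2 →σ 3
5 →τ 5 →σ 4

σ∘τ = [1 5 2 3 4]


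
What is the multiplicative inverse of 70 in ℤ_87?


Use the extended Euclidean algorithm to write 1 = 70·s + 87·t; then s mod 87 is the inverse.
Euclidean algorithm:
  70 = 0·87 + 70
  87 = 1·70 + 17
  70 = 4·17 + 2
  17 = 8·2 + 1
  2 = 2·1 + 0
gcd(70,87) = 1
Back-substitution gives: 70·(-41) + 87·(33) = 1
So 70⁻¹ ≡ -41 ≡ 46 (mod 87)
Check: 70 × 46 = 3220 ≡ 1 (mod 87) ✓

70⁻¹ ≡ 46 (mod 87)


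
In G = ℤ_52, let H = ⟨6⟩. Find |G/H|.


|⟨6⟩| = n / gcd(6, 52) = 52 / 2 = 26
H is normal (ℤ_52 is abelian).
|G/H| = |G| / |H| = 52 / 26 = 2

|G/H| = 2


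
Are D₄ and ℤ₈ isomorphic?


Comparing D₄ and ℤ₈:
D₄ is non-abelian, ℤ₈ is abelian

No, D₄ ≇ ℤ₈


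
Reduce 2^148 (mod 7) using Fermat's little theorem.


Fermat's little theorem: if p is prime and gcd(a,p)=1, then a^(p-1) ≡ 1 (mod p)
p = 7 is prime, gcd(2,7) = 1
Reduce exponent: 148 mod 6 = 4
So 2^148 ≡ 2^4 (mod 7)
2^4 mod 7 = 2

2^148 ≡ 2 (mod 7)


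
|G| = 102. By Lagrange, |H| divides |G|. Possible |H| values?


Lagrange's theorem: |H| divides |G|
|G| = 102
Divisors of 102: 1, 2, 3, 6, 17, 34, 51, 102

Possible subgroup orders: {1, 2, 3, 6, 17, 34, 51, 102}


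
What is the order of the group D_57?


|D_n| = 2n (n rotations and n reflections)
|D_57| = 2×57 = 114

|D_57| = 114


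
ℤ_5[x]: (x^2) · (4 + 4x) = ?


Expand and collect like terms; reduce coefficients mod 5:
x^0: 0·4 = 0 ≡ 0 (mod 5)
x^1: 0·4 + 0·4 = 0 ≡ 0 (mod 5)
x^2: 0·4 + 1·4 = 4 ≡ 4 (mod 5)
x^3: 1·4 = 4 ≡ 4 (mod 5)
Result: 4x^2 + 4x^3

f · g = 4x^2 + 4x^3


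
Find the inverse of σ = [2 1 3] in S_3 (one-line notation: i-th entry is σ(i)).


To find σ⁻¹, swap domain and range:
σ(1) = 2 → σ⁻¹(2) = 1
σ(2) = 1 → σ⁻¹(1) = 2
σ(3) = 3 → σ⁻¹(3) = 3

σ⁻¹ = [2 1 3]


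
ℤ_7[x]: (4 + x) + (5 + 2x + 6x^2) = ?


Add coefficients mod 7:
x^0: 4 + 5 = 2 (mod 7)
x^1: 1 + 2 = 3 (mod 7)
x^2: 0 + 6 = 6 (mod 7)
Result: 2 + 3x + 6x^2

f + g = 2 + 3x + 6x^2


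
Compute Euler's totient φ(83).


Factor n: 83 = 83
φ(n) = n · ∏(1 - 1/p) over distinct primes p | n
φ(83) = 83 · (1 - 1/83) = 82

φ(83) = 82


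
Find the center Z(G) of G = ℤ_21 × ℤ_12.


Z(G) = {g ∈ G | gx = xg for all x ∈ G}
Direct product of abelian groups is abelian, so Z(G) = G

Z(ℤ_21 × ℤ_12) = ℤ_21 × ℤ_12


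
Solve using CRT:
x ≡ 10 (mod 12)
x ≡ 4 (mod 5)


m₁ = 12, m₂ = 5, gcd = 1, so CRT applies. M = m₁·m₂ = 60
Let M₁ = M/m₁ = 5, M₂ = M/m₂ = 12
Find y₁ ≡ M₁⁻¹ (mod m₁): 5⁻¹ ≡ 5 (mod 12)
Find y₂ ≡ M₂⁻¹ (mod m₂): 12⁻¹ ≡ 3 (mod 5)
x = a₁·M₁·y₁ + a₂·M₂·y₂ = 10·5·5 + 4·12·3 = 394
Reduce mod 60: x ≡ 34
Check: 34 mod 12 = 10 ✓, 34 mod 5 = 4 ✓

x ≡ 34 (mod 60)


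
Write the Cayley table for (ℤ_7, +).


Elements: {0, 1, 2, 3, 4, 5, 6}
Operation: addition mod 7
Entry (a, b) = (a + b) mod 7

Cayley table:
  | 0 | 1 | 2 | 3 | 4 | 5 | 6
0 | 0 | 1 | 2 | 3 | 4 | 5 | 6
1 | 1 | 2 | 3 | 4 | 5 | 6 | 0
2 | 2 | 3 | 4 | 5 | 6 | 0 | 1
3 | 3 | 4 | 5 | 6 | 0 | 1 | 2
4 | 4 | 5 | 6 | 0 | 1 | 2 | 3
5 | 5 | 6 | 0 | 1 | 2 | 3 | 4
6 | 6 | 0 | 1 | 2 | 3 | 4 | 5


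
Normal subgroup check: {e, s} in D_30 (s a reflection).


H = {e, s} in D_30 (s a reflection)
r·s·r⁻¹ = sr⁻² ≠ s for n ≥ 3, so {e, s} is not closed under conjugation

No, not a normal subgroup


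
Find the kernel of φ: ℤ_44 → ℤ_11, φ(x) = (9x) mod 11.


Kernel = preimage of identity
ker(φ) = {x ∈ ℤ_44 : 9x ≡ 0 (mod 11)}. Since 11 | 44, φ is well-defined. The kernel is the cyclic subgroup ⟨11⟩ of ℤ_44 (order 4), i.e. {0, 11, 22, 33}

ker(φ) = {0, 11, 22, 33}


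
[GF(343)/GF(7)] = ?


GF(343) = GF(7^3), so the extension degree is 3

[GF(343)/GF(7)] = 3


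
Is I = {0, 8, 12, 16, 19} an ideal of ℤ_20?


Check ideal conditions for I = {0, 8, 12, 16, 19} in ℤ_20:
(1) I is an additive subgroup? No
(2) For r ∈ ℤ_20 and a ∈ I: r·a ∈ I? No  [counterexample: r=2, a=12, r·a mod 20 = 4 ∉ I]

No, I is not an ideal of ℤ_20


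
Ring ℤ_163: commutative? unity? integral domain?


ℤ_163 is a commutative ring with unity 1; 163 is prime, so ℤ_163 is a field (hence an integral domain)
Commutative: Yes
Integral domain: Yes
Has unity: Yes

ℤ_163: Commutative=Yes, Unity=Yes


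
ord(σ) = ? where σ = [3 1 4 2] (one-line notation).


Cycle decomposition: (1 3 4 2)
Cycle lengths: 4
Order = lcm(4) = 4

ord(σ) = 4


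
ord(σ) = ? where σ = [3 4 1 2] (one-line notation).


Cycle decomposition: (1 3) (2 4)
Cycle lengths: 2, 2
Order = lcm(2, 2) = 2

ord(σ) = 2


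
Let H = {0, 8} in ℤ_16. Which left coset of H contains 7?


7 + H = {7 + h (mod 16) : h ∈ H}
7+0=7, 7+8=15

7 + H = {7, 15}


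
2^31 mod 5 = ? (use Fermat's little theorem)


Fermat's little theorem: if p is prime and gcd(a,p)=1, then a^(p-1) ≡ 1 (mod p)
p = 5 is prime, gcd(2,5) = 1
Reduce exponent: 31 mod 4 = 3
So 2^31 ≡ 2^3 (mod 5)
2^3 mod 5 = 3

2^31 ≡ 3 (mod 5)


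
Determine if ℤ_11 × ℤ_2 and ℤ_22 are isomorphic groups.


Comparing ℤ_11 × ℤ_2 and ℤ_22:
gcd(11,2) = 1, so ℤ_11 × ℤ_2 ≅ ℤ_22 (CRT)

Yes, ℤ_11 × ℤ_2 ≅ ℤ_22


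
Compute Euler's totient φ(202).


Factor n: 202 = 2 × 101
φ(n) = n · ∏(1 - 1/p) over distinct primes p | n
φ(202) = 202 · (1 - 1/2) · (1 - 1/101) = 100

φ(202) = 100


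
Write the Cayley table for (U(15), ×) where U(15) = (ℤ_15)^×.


Elements: {1, 2, 4, 7, 8, 11, 13, 14}
Operation: multiplication mod 15
Entry (a, b) = (a × b) mod 15

Cayley table:
   |  1 |  2 |  4 |  7 |  8 | 11 | 13 | 14
 1 |  1 |  2 |  4 |  7 |  8 | 11 | 13 | 14
 2 |  2 |  4 |  8 | 14 |  1 |  7 | 11 | 13
 4 |  4 |  8 |  1 | 13 |  2 | 14 |  7 | 11
 7 |  7 | 14 | 13 |  4 | 11 |  2 |  1 |  8
 8 |  8 |  1 |  2 | 11 |  4 | 13 | 14 |  7
11 | 11 |  7 | 14 |  2 | 13 |  1 |  8 |  4
13 | 13 | 11 |  7 |  1 | 14 |  8 |  4 |  2
14 | 14 | 13 | 11 |  8 |  7 |  4 |  2 |  1
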